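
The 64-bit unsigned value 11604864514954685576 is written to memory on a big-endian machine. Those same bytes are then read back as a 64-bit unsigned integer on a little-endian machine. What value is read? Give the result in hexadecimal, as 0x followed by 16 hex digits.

11604864514954685576 in 64-bit hexadecimal is 0xA10CC2CA8868EC88.
Stored big-endian, the bytes at ascending addresses are A1 0C C2 CA 88 68 EC 88.
Read back as little-endian, the first byte is least significant, giving 0x88EC6888CAC20CA1.

0x88EC6888CAC20CA1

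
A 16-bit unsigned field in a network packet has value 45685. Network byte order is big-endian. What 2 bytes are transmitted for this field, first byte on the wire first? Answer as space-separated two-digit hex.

45685 in hexadecimal, padded to 16 bits, is 0xB275.
Split into bytes (most-significant first): B2 75.
Big-endian: lowest address holds the most-significant byte.
So the memory order matches the most-significant-first order: B2 75.

B2 75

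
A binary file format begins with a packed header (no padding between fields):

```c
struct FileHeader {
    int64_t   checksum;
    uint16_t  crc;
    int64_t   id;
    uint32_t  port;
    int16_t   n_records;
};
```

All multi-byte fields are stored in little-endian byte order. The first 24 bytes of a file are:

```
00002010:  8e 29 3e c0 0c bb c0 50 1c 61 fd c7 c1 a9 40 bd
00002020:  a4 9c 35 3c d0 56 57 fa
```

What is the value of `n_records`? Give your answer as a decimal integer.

`n_records` follows `checksum` (8 B), `crc` (2 B), `id` (8 B), `port` (4 B), so it starts at offset 8 + 2 + 8 + 4 = 22 and occupies 2 bytes.
Bytes at offsets 22..23: 57 FA.
Little-endian: lowest address holds the least-significant byte.
Reassemble most-significant byte first: FA 57 → 0xFA57.
Top bit is set, so as a signed 16-bit value this is 0xFA57 − 2^16 = -1449.

-1449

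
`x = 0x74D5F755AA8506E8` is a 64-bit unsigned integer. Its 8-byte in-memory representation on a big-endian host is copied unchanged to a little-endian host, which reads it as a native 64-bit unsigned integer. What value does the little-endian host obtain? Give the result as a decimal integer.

Stored big-endian, the bytes at ascending addresses are 74 D5 F7 55 AA 85 06 E8.
Read back as little-endian, the first byte is least significant, giving 0xE80685AA55F7D574.
0xE80685AA55F7D574 = 16719197633292785012.

16719197633292785012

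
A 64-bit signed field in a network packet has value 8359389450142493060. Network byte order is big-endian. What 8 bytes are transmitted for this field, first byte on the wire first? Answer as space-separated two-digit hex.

74 02 84 6A 3A E4 29 84

8359389450142493060 in hexadecimal, padded to 64 bits, is 0x7402846A3AE42984.
Split into bytes (most-significant first): 74 02 84 6A 3A E4 29 84.
Big-endian stores the most-significant byte at the lowest address.
So the memory order matches the most-significant-first order: 74 02 84 6A 3A E4 29 84.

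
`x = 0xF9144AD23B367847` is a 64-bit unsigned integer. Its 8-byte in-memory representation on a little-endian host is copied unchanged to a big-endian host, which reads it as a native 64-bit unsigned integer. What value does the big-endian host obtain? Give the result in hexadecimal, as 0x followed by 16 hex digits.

Stored little-endian, the bytes at ascending addresses are 47 78 36 3B D2 4A 14 F9.
Read back as big-endian, the last byte is least significant, giving 0x4778363BD24A14F9.

0x4778363BD24A14F9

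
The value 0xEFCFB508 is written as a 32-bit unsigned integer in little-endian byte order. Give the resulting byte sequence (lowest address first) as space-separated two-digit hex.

08 B5 CF EF

Split into bytes (most-significant first): EF CF B5 08.
Little-endian stores the least-significant byte at the lowest address.
So at ascending addresses the bytes are 08 B5 CF EF.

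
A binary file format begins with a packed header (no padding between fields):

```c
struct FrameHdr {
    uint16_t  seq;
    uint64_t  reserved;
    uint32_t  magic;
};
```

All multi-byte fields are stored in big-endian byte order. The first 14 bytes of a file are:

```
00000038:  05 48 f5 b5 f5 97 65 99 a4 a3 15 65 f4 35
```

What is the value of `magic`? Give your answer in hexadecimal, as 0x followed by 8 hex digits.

0x1565F435

`magic` follows `seq` (2 B), `reserved` (8 B), so it starts at offset 2 + 8 = 10 and occupies 4 bytes.
Bytes at offsets 10..13: 15 65 F4 35.
Big-endian: lowest address holds the most-significant byte.
The bytes are already most-significant first: 0x1565F435.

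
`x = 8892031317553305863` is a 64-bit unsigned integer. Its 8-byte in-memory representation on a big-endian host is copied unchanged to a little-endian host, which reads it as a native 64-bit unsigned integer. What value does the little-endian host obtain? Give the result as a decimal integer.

8892031317553305863 in 64-bit hexadecimal is 0x7B66D75F0E69D907.
Stored big-endian, the bytes at ascending addresses are 7B 66 D7 5F 0E 69 D9 07.
Read back as little-endian, the first byte is least significant, giving 0x07D9690E5FD7667B.
0x07D9690E5FD7667B = 565598738670118523.

565598738670118523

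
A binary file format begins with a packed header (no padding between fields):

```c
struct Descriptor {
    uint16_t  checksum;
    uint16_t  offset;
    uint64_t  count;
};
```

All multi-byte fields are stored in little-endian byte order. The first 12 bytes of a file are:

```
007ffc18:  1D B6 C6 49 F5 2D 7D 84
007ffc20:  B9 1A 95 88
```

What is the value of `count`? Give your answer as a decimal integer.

`count` follows `checksum` (2 B), `offset` (2 B), so it starts at offset 2 + 2 = 4 and occupies 8 bytes.
Bytes at offsets 4..11: F5 2D 7D 84 B9 1A 95 88.
Little-endian stores the least-significant byte at the lowest address.
Reassemble most-significant byte first: 88 95 1A B9 84 7D 2D F5 → 0x88951AB9847D2DF5.
0x88951AB9847D2DF5 = 9841801944782155253.

9841801944782155253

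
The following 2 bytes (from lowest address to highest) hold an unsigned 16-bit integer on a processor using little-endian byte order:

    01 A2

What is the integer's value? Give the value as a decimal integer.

In little-endian order the low byte comes first in memory.
Reassemble most-significant byte first: A2 01 → 0xA201.
0xA201 = 41473.

41473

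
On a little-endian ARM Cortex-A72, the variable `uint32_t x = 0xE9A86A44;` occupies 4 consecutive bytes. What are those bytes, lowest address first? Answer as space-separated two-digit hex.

Split into bytes (most-significant first): E9 A8 6A 44.
In little-endian order the low byte comes first in memory.
So at ascending addresses the bytes are 44 6A A8 E9.

44 6A A8 E9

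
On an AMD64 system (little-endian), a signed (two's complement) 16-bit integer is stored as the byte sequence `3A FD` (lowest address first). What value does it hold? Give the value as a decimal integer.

In little-endian order the low byte comes first in memory.
Reassemble most-significant byte first: FD 3A → 0xFD3A.
Top bit is set, so as a signed 16-bit value this is 0xFD3A − 2^16 = -710.

-710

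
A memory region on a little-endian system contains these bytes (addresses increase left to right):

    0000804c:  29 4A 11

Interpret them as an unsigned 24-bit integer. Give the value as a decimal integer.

1133097

Little-endian: lowest address holds the least-significant byte.
Reassemble most-significant byte first: 11 4A 29 → 0x114A29.
0x114A29 = 1133097.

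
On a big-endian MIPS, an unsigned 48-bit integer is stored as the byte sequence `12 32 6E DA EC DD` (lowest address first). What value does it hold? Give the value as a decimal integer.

In big-endian order the high byte comes first in memory.
The bytes are already most-significant first: 0x12326EDAECDD.
0x12326EDAECDD = 20007817506013.

20007817506013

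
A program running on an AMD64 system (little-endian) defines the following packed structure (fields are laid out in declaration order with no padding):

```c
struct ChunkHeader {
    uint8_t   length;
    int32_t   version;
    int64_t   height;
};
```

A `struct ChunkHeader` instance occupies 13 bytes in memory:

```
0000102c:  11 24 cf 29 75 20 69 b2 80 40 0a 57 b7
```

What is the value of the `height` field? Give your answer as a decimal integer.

`height` follows `length` (1 B), `version` (4 B), so it starts at offset 1 + 4 = 5 and occupies 8 bytes.
Bytes at offsets 5..12: 20 69 B2 80 40 0A 57 B7.
In little-endian order the low byte comes first in memory.
Reassemble most-significant byte first: B7 57 0A 40 80 B2 69 20 → 0xB7570A4080B26920.
Top bit is set, so as a signed 64-bit value this is 0xB7570A4080B26920 − 2^64 = -5235704769641551584.

-5235704769641551584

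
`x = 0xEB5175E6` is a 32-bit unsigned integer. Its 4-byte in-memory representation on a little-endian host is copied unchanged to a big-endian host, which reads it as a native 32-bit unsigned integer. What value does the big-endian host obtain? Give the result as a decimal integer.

Stored little-endian, the bytes at ascending addresses are E6 75 51 EB.
Read back as big-endian, the last byte is least significant, giving 0xE67551EB.
0xE67551EB = 3866448363.

3866448363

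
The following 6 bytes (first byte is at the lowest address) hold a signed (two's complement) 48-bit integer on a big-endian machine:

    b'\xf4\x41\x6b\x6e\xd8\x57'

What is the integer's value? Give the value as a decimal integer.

Big-endian: lowest address holds the most-significant byte.
The bytes are already most-significant first: 0xF4416B6ED857.
Top bit is set, so as a signed 48-bit value this is 0xF4416B6ED857 − 2^48 = -12913164232617.

-12913164232617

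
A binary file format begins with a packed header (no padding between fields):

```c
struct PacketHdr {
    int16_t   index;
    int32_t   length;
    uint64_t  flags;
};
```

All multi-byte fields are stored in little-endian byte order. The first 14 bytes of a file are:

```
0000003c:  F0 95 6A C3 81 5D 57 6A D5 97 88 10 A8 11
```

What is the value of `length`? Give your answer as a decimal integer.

`length` follows `index` (2 bytes), so it starts at byte offset 2 and occupies 4 bytes.
Bytes at offsets 2..5: 6A C3 81 5D.
Little-endian: lowest address holds the least-significant byte.
Reassemble most-significant byte first: 5D 81 C3 6A → 0x5D81C36A.
0x5D81C36A = 1568785258.

1568785258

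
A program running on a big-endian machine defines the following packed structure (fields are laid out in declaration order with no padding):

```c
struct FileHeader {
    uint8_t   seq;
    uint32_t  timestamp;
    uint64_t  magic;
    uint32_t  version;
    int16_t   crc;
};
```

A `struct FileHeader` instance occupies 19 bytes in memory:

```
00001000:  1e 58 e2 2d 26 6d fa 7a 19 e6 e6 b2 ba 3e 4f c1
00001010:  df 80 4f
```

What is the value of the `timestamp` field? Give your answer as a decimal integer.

`timestamp` follows `seq` (1 byte), so it starts at byte offset 1 and occupies 4 bytes.
Bytes at offsets 1..4: 58 E2 2D 26.
Big-endian: lowest address holds the most-significant byte.
The bytes are already most-significant first: 0x58E22D26.
0x58E22D26 = 1491217702.

1491217702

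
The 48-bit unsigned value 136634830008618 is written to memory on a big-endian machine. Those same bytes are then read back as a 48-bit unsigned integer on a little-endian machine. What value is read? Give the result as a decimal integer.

136634830008618 in 48-bit hexadecimal is 0x7C44C681B12A.
Stored big-endian, the bytes at ascending addresses are 7C 44 C6 81 B1 2A.
Read back as little-endian, the first byte is least significant, giving 0x2AB181C6447C.
0x2AB181C6447C = 46941874832508.

46941874832508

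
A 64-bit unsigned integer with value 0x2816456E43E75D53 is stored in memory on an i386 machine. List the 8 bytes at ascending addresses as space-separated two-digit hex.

Split into bytes (most-significant first): 28 16 45 6E 43 E7 5D 53.
Little-endian stores the least-significant byte at the lowest address.
So at ascending addresses the bytes are 53 5D E7 43 6E 45 16 28.

53 5D E7 43 6E 45 16 28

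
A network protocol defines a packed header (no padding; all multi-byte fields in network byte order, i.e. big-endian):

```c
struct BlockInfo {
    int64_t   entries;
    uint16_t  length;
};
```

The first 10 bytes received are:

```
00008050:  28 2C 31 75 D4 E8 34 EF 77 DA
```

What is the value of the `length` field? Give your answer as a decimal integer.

`length` follows `entries` (8 bytes), so it starts at byte offset 8 and occupies 2 bytes.
Bytes at offsets 8..9: 77 DA.
Big-endian stores the most-significant byte at the lowest address.
The bytes are already most-significant first: 0x77DA.
0x77DA = 30682.

30682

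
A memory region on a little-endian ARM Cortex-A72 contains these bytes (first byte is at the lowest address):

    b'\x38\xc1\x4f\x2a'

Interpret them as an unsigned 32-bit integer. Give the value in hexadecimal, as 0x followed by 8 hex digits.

0x2A4FC138

Little-endian: lowest address holds the least-significant byte.
Reassemble most-significant byte first: 2A 4F C1 38 → 0x2A4FC138.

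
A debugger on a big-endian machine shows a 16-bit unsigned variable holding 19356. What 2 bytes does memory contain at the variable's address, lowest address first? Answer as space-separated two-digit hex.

19356 in hexadecimal, padded to 16 bits, is 0x4B9C.
Split into bytes (most-significant first): 4B 9C.
Big-endian stores the most-significant byte at the lowest address.
So the memory order matches the most-significant-first order: 4B 9C.

4B 9C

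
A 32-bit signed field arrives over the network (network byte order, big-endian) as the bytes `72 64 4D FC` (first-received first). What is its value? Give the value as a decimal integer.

1919176188

In big-endian order the high byte comes first in memory.
The bytes are already most-significant first: 0x72644DFC.
0x72644DFC = 1919176188.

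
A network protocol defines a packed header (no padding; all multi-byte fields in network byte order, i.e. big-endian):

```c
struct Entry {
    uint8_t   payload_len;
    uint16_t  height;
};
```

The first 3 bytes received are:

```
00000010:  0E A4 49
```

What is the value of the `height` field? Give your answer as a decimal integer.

42057

`height` follows `payload_len` (1 byte), so it starts at byte offset 1 and occupies 2 bytes.
Bytes at offsets 1..2: A4 49.
Big-endian: lowest address holds the most-significant byte.
The bytes are already most-significant first: 0xA449.
0xA449 = 42057.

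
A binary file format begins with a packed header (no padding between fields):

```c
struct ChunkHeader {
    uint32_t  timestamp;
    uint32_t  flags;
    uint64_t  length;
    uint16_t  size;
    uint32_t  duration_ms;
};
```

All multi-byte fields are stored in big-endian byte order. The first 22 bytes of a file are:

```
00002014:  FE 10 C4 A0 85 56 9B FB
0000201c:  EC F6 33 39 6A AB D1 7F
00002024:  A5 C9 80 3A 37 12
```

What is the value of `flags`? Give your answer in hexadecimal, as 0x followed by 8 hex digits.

0x85569BFB

`flags` follows `timestamp` (4 bytes), so it starts at byte offset 4 and occupies 4 bytes.
Bytes at offsets 4..7: 85 56 9B FB.
Big-endian stores the most-significant byte at the lowest address.
The bytes are already most-significant first: 0x85569BFB.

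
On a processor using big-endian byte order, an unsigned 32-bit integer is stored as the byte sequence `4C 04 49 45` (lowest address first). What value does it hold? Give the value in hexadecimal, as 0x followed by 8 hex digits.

0x4C044945

Big-endian: lowest address holds the most-significant byte.
The bytes are already most-significant first: 0x4C044945.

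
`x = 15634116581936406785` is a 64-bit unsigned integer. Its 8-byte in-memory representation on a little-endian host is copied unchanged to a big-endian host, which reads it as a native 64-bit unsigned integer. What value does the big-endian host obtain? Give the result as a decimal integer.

15634116581936406785 in 64-bit hexadecimal is 0xD8F78A32BB5D2101.
Stored little-endian, the bytes at ascending addresses are 01 21 5D BB 32 8A F7 D8.
Read back as big-endian, the last byte is least significant, giving 0x01215DBB328AF7D8.
0x01215DBB328AF7D8 = 81449326857615320.

81449326857615320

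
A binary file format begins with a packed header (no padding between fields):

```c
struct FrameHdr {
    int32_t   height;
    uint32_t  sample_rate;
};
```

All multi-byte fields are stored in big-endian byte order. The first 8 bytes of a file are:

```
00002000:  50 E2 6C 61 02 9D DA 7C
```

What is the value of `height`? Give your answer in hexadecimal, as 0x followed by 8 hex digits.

`height` is the first field, at byte offset 0, occupying 4 bytes.
Bytes at offsets 0..3: 50 E2 6C 61.
Big-endian stores the most-significant byte at the lowest address.
The bytes are already most-significant first: 0x50E26C61.

0x50E26C61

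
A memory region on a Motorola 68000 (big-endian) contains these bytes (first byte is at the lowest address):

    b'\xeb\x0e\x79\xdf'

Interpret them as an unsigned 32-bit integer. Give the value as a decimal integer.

In big-endian order the high byte comes first in memory.
The bytes are already most-significant first: 0xEB0E79DF.
0xEB0E79DF = 3943594463.

3943594463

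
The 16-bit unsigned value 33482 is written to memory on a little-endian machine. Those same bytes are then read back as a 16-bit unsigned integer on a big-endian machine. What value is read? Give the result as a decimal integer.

33482 in 16-bit hexadecimal is 0x82CA.
Stored little-endian, the bytes at ascending addresses are CA 82.
Read back as big-endian, the last byte is least significant, giving 0xCA82.
0xCA82 = 51842.

51842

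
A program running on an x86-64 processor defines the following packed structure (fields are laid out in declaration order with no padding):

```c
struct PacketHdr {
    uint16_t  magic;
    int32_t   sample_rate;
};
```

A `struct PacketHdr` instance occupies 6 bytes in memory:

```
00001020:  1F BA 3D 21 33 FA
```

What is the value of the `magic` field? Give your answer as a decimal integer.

`magic` is the first field, at byte offset 0, occupying 2 bytes.
Bytes at offsets 0..1: 1F BA.
In little-endian order the low byte comes first in memory.
Reassemble most-significant byte first: BA 1F → 0xBA1F.
0xBA1F = 47647.

47647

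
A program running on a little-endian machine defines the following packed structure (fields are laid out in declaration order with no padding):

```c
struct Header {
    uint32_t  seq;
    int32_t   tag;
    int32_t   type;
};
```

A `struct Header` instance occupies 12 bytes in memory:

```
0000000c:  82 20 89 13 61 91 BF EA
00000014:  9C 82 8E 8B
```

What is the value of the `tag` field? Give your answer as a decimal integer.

-356544159

`tag` follows `seq` (4 bytes), so it starts at byte offset 4 and occupies 4 bytes.
Bytes at offsets 4..7: 61 91 BF EA.
Little-endian stores the least-significant byte at the lowest address.
Reassemble most-significant byte first: EA BF 91 61 → 0xEABF9161.
Top bit is set, so as a signed 32-bit value this is 0xEABF9161 − 2^32 = -356544159.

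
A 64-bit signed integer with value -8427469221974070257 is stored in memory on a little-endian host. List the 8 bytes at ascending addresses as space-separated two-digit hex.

Two's complement of -8427469221974070257 in 64 bits: 8427469221974070257 = 0x74F4629B534D53F1; invert → 0x8B0B9D64ACB2AC0E; add 1 → 0x8B0B9D64ACB2AC0F.
Split into bytes (most-significant first): 8B 0B 9D 64 AC B2 AC 0F.
Little-endian: lowest address holds the least-significant byte.
So at ascending addresses the bytes are 0F AC B2 AC 64 9D 0B 8B.

0F AC B2 AC 64 9D 0B 8B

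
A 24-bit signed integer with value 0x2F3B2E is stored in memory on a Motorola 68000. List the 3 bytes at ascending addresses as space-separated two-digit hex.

2F 3B 2E

Split into bytes (most-significant first): 2F 3B 2E.
In big-endian order the high byte comes first in memory.
So the memory order matches the most-significant-first order: 2F 3B 2E.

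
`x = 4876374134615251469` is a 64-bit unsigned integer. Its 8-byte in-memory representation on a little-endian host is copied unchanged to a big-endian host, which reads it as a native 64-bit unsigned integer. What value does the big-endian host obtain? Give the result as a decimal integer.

944248995702418499

4876374134615251469 in 64-bit hexadecimal is 0x43AC5C7075A51A0D.
Stored little-endian, the bytes at ascending addresses are 0D 1A A5 75 70 5C AC 43.
Read back as big-endian, the last byte is least significant, giving 0x0D1AA575705CAC43.
0x0D1AA575705CAC43 = 944248995702418499.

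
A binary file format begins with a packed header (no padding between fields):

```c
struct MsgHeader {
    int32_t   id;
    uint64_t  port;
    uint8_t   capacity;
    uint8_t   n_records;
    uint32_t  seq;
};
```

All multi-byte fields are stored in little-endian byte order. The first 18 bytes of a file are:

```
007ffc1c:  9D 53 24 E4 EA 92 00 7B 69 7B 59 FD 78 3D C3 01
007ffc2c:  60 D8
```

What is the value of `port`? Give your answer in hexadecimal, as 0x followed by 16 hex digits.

0xFD597B697B0092EA

`port` follows `id` (4 bytes), so it starts at byte offset 4 and occupies 8 bytes.
Bytes at offsets 4..11: EA 92 00 7B 69 7B 59 FD.
Little-endian: lowest address holds the least-significant byte.
Reassemble most-significant byte first: FD 59 7B 69 7B 00 92 EA → 0xFD597B697B0092EA.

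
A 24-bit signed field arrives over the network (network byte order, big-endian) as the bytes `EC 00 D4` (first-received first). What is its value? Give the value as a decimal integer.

-1310508

In big-endian order the high byte comes first in memory.
The bytes are already most-significant first: 0xEC00D4.
Top bit is set, so as a signed 24-bit value this is 0xEC00D4 − 2^24 = -1310508.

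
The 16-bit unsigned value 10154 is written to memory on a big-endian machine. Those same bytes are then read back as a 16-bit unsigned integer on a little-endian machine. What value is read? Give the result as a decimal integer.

43559

10154 in 16-bit hexadecimal is 0x27AA.
Stored big-endian, the bytes at ascending addresses are 27 AA.
Read back as little-endian, the first byte is least significant, giving 0xAA27.
0xAA27 = 43559.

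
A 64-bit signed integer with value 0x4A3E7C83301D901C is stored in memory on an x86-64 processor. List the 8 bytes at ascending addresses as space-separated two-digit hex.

Split into bytes (most-significant first): 4A 3E 7C 83 30 1D 90 1C.
Little-endian stores the least-significant byte at the lowest address.
So at ascending addresses the bytes are 1C 90 1D 30 83 7C 3E 4A.

1C 90 1D 30 83 7C 3E 4A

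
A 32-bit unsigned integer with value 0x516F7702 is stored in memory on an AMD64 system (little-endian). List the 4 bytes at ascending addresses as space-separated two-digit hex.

Split into bytes (most-significant first): 51 6F 77 02.
In little-endian order the low byte comes first in memory.
So at ascending addresses the bytes are 02 77 6F 51.

02 77 6F 51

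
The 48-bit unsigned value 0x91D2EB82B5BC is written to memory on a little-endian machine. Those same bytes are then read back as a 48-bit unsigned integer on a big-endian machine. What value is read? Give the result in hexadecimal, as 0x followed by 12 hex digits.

0xBCB582EBD291

Stored little-endian, the bytes at ascending addresses are BC B5 82 EB D2 91.
Read back as big-endian, the last byte is least significant, giving 0xBCB582EBD291.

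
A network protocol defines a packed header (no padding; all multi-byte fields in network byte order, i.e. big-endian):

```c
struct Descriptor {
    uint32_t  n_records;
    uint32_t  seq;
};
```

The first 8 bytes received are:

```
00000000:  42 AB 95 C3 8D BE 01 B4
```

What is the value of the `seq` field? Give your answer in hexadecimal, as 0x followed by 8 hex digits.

`seq` follows `n_records` (4 bytes), so it starts at byte offset 4 and occupies 4 bytes.
Bytes at offsets 4..7: 8D BE 01 B4.
In big-endian order the high byte comes first in memory.
The bytes are already most-significant first: 0x8DBE01B4.

0x8DBE01B4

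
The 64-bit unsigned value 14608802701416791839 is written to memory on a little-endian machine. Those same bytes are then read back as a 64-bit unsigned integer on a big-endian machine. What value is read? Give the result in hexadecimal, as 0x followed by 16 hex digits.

14608802701416791839 in 64-bit hexadecimal is 0xCABCE4A7FBB6FF1F.
Stored little-endian, the bytes at ascending addresses are 1F FF B6 FB A7 E4 BC CA.
Read back as big-endian, the last byte is least significant, giving 0x1FFFB6FBA7E4BCCA.

0x1FFFB6FBA7E4BCCA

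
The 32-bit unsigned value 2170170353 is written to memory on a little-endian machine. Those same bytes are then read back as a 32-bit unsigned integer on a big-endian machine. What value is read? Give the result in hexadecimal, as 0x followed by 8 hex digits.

0xF12B5A81

2170170353 in 32-bit hexadecimal is 0x815A2BF1.
Stored little-endian, the bytes at ascending addresses are F1 2B 5A 81.
Read back as big-endian, the last byte is least significant, giving 0xF12B5A81.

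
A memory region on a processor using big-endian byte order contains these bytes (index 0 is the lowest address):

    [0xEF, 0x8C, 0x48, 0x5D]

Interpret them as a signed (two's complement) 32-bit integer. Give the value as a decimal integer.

Big-endian: lowest address holds the most-significant byte.
The bytes are already most-significant first: 0xEF8C485D.
Top bit is set, so as a signed 32-bit value this is 0xEF8C485D − 2^32 = -276019107.

-276019107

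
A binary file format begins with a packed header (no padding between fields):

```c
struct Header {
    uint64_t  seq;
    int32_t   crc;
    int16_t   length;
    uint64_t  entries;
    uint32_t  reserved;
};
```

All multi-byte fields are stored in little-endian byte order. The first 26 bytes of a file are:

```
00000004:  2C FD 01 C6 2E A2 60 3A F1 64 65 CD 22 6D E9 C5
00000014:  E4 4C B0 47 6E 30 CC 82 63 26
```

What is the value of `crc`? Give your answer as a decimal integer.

-848993039

`crc` follows `seq` (8 bytes), so it starts at byte offset 8 and occupies 4 bytes.
Bytes at offsets 8..11: F1 64 65 CD.
In little-endian order the low byte comes first in memory.
Reassemble most-significant byte first: CD 65 64 F1 → 0xCD6564F1.
Top bit is set, so as a signed 32-bit value this is 0xCD6564F1 − 2^32 = -848993039.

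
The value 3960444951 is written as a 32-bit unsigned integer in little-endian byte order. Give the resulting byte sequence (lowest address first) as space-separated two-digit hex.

17 98 0F EC

3960444951 in hexadecimal, padded to 32 bits, is 0xEC0F9817.
Split into bytes (most-significant first): EC 0F 98 17.
Little-endian: lowest address holds the least-significant byte.
So at ascending addresses the bytes are 17 98 0F EC.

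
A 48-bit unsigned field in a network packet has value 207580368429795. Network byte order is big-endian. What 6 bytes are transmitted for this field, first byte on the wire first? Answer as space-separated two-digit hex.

207580368429795 in hexadecimal, padded to 48 bits, is 0xBCCB121F62E3.
Split into bytes (most-significant first): BC CB 12 1F 62 E3.
Big-endian: lowest address holds the most-significant byte.
So the memory order matches the most-significant-first order: BC CB 12 1F 62 E3.

BC CB 12 1F 62 E3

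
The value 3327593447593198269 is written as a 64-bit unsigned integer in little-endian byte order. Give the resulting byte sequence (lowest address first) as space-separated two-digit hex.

3327593447593198269 in hexadecimal, padded to 64 bits, is 0x2E2DFC9C38B5C2BD.
Split into bytes (most-significant first): 2E 2D FC 9C 38 B5 C2 BD.
In little-endian order the low byte comes first in memory.
So at ascending addresses the bytes are BD C2 B5 38 9C FC 2D 2E.

BD C2 B5 38 9C FC 2D 2E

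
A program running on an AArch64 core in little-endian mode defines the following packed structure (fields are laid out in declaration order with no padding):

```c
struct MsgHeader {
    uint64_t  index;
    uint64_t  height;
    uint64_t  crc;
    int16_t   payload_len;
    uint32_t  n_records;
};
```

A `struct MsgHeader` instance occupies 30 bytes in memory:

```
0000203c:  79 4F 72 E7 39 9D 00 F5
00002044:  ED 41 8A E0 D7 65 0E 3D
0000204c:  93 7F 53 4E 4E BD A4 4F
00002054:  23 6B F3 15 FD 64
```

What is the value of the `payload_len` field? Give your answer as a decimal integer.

27427

`payload_len` follows `index` (8 B), `height` (8 B), `crc` (8 B), so it starts at offset 8 + 8 + 8 = 24 and occupies 2 bytes.
Bytes at offsets 24..25: 23 6B.
Little-endian: lowest address holds the least-significant byte.
Reassemble most-significant byte first: 6B 23 → 0x6B23.
0x6B23 = 27427.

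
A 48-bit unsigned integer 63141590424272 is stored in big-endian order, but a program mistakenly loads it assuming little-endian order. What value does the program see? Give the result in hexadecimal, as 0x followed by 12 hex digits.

0xD05A114C6D39

63141590424272 in 48-bit hexadecimal is 0x396D4C115AD0.
Stored big-endian, the bytes at ascending addresses are 39 6D 4C 11 5A D0.
Read back as little-endian, the first byte is least significant, giving 0xD05A114C6D39.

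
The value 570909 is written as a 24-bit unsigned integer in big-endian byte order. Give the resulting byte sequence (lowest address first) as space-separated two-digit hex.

570909 in hexadecimal, padded to 24 bits, is 0x08B61D.
Split into bytes (most-significant first): 08 B6 1D.
Big-endian stores the most-significant byte at the lowest address.
So the memory order matches the most-significant-first order: 08 B6 1D.

08 B6 1D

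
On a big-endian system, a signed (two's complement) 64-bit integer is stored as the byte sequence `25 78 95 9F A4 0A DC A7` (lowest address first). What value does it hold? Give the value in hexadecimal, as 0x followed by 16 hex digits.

0x2578959FA40ADCA7

Big-endian stores the most-significant byte at the lowest address.
The bytes are already most-significant first: 0x2578959FA40ADCA7.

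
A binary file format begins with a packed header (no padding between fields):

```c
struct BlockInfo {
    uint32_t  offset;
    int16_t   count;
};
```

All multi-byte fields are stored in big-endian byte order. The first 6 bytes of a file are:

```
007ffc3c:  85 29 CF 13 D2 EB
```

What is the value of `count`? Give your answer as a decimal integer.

`count` follows `offset` (4 bytes), so it starts at byte offset 4 and occupies 2 bytes.
Bytes at offsets 4..5: D2 EB.
In big-endian order the high byte comes first in memory.
The bytes are already most-significant first: 0xD2EB.
Top bit is set, so as a signed 16-bit value this is 0xD2EB − 2^16 = -11541.

-11541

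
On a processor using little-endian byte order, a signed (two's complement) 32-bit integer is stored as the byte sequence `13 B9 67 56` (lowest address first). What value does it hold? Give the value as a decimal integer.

Little-endian: lowest address holds the least-significant byte.
Reassemble most-significant byte first: 56 67 B9 13 → 0x5667B913.
0x5667B913 = 1449638163.

1449638163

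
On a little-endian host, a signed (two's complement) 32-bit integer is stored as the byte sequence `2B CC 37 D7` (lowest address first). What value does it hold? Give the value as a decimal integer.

-684209109

In little-endian order the low byte comes first in memory.
Reassemble most-significant byte first: D7 37 CC 2B → 0xD737CC2B.
Top bit is set, so as a signed 32-bit value this is 0xD737CC2B − 2^32 = -684209109.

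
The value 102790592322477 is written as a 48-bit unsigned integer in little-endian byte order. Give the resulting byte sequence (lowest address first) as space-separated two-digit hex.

AD DB BD CC 7C 5D

102790592322477 in hexadecimal, padded to 48 bits, is 0x5D7CCCBDDBAD.
Split into bytes (most-significant first): 5D 7C CC BD DB AD.
In little-endian order the low byte comes first in memory.
So at ascending addresses the bytes are AD DB BD CC 7C 5D.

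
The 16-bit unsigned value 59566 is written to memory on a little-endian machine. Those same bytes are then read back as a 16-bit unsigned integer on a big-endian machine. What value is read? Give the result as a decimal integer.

59566 in 16-bit hexadecimal is 0xE8AE.
Stored little-endian, the bytes at ascending addresses are AE E8.
Read back as big-endian, the last byte is least significant, giving 0xAEE8.
0xAEE8 = 44776.

44776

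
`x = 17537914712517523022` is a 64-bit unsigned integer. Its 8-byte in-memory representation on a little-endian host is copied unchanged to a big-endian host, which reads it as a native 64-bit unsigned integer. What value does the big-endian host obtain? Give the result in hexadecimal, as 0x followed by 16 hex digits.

0x4E36B4DC823063F3

17537914712517523022 in 64-bit hexadecimal is 0xF3633082DCB4364E.
Stored little-endian, the bytes at ascending addresses are 4E 36 B4 DC 82 30 63 F3.
Read back as big-endian, the last byte is least significant, giving 0x4E36B4DC823063F3.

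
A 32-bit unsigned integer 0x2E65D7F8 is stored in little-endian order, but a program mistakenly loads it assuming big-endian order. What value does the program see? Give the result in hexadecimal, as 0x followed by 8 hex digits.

0xF8D7652E

Stored little-endian, the bytes at ascending addresses are F8 D7 65 2E.
Read back as big-endian, the last byte is least significant, giving 0xF8D7652E.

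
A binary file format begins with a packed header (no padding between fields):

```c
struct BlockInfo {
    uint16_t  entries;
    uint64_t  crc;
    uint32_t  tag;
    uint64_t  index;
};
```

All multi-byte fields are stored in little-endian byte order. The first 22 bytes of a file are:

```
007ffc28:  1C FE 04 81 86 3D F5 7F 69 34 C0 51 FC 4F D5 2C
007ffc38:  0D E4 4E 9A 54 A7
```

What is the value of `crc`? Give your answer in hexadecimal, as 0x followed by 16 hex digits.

`crc` follows `entries` (2 bytes), so it starts at byte offset 2 and occupies 8 bytes.
Bytes at offsets 2..9: 04 81 86 3D F5 7F 69 34.
Little-endian: lowest address holds the least-significant byte.
Reassemble most-significant byte first: 34 69 7F F5 3D 86 81 04 → 0x34697FF53D868104.

0x34697FF53D868104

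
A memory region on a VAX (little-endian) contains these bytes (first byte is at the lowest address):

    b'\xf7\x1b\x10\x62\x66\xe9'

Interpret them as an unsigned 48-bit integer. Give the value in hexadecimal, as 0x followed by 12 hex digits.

0xE96662101BF7

In little-endian order the low byte comes first in memory.
Reassemble most-significant byte first: E9 66 62 10 1B F7 → 0xE96662101BF7.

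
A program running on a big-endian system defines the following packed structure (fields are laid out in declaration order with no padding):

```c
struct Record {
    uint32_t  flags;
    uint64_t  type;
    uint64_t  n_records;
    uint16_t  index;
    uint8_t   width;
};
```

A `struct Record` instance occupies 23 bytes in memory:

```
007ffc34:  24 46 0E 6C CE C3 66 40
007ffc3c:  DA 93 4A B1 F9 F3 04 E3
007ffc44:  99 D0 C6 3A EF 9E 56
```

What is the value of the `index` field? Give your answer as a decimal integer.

61342

`index` follows `flags` (4 B), `type` (8 B), `n_records` (8 B), so it starts at offset 4 + 8 + 8 = 20 and occupies 2 bytes.
Bytes at offsets 20..21: EF 9E.
Big-endian stores the most-significant byte at the lowest address.
The bytes are already most-significant first: 0xEF9E.
0xEF9E = 61342.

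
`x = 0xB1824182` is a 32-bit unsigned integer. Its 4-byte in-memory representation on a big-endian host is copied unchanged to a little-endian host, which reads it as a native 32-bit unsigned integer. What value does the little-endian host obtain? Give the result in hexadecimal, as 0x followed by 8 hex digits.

0x824182B1

Stored big-endian, the bytes at ascending addresses are B1 82 41 82.
Read back as little-endian, the first byte is least significant, giving 0x824182B1.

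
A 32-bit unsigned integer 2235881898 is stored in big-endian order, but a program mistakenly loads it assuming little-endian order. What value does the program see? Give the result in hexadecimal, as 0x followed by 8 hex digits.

0xAAD94485

2235881898 in 32-bit hexadecimal is 0x8544D9AA.
Stored big-endian, the bytes at ascending addresses are 85 44 D9 AA.
Read back as little-endian, the first byte is least significant, giving 0xAAD94485.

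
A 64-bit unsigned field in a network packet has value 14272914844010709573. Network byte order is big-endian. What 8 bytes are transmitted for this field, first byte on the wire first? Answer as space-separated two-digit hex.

14272914844010709573 in hexadecimal, padded to 64 bits, is 0xC613946DF2A88245.
Split into bytes (most-significant first): C6 13 94 6D F2 A8 82 45.
In big-endian order the high byte comes first in memory.
So the memory order matches the most-significant-first order: C6 13 94 6D F2 A8 82 45.

C6 13 94 6D F2 A8 82 45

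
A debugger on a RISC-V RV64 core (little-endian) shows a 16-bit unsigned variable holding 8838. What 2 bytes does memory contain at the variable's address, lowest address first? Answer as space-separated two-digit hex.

86 22

8838 in hexadecimal, padded to 16 bits, is 0x2286.
Split into bytes (most-significant first): 22 86.
Little-endian: lowest address holds the least-significant byte.
So at ascending addresses the bytes are 86 22.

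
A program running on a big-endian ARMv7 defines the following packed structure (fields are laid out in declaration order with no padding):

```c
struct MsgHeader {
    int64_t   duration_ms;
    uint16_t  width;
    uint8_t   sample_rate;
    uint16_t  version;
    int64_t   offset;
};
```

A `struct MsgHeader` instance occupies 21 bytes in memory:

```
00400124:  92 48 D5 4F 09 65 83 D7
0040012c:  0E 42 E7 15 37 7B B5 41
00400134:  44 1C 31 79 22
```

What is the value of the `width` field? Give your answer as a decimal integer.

3650

`width` follows `duration_ms` (8 bytes), so it starts at byte offset 8 and occupies 2 bytes.
Bytes at offsets 8..9: 0E 42.
Big-endian: lowest address holds the most-significant byte.
The bytes are already most-significant first: 0x0E42.
0x0E42 = 3650.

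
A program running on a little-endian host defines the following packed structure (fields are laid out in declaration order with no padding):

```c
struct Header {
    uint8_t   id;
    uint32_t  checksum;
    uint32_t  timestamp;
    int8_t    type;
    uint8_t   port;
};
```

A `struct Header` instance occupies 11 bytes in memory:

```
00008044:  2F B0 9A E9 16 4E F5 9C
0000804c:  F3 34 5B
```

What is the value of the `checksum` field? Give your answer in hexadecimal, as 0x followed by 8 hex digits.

`checksum` follows `id` (1 byte), so it starts at byte offset 1 and occupies 4 bytes.
Bytes at offsets 1..4: B0 9A E9 16.
Little-endian stores the least-significant byte at the lowest address.
Reassemble most-significant byte first: 16 E9 9A B0 → 0x16E99AB0.

0x16E99AB0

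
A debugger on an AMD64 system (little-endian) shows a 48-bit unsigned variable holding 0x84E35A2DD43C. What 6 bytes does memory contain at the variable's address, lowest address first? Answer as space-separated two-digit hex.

3C D4 2D 5A E3 84

Split into bytes (most-significant first): 84 E3 5A 2D D4 3C.
Little-endian: lowest address holds the least-significant byte.
So at ascending addresses the bytes are 3C D4 2D 5A E3 84.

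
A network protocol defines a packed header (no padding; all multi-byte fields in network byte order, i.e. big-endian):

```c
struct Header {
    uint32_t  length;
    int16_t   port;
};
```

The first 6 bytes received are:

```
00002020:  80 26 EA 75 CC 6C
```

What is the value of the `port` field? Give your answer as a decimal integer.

-13204

`port` follows `length` (4 bytes), so it starts at byte offset 4 and occupies 2 bytes.
Bytes at offsets 4..5: CC 6C.
Big-endian stores the most-significant byte at the lowest address.
The bytes are already most-significant first: 0xCC6C.
Top bit is set, so as a signed 16-bit value this is 0xCC6C − 2^16 = -13204.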